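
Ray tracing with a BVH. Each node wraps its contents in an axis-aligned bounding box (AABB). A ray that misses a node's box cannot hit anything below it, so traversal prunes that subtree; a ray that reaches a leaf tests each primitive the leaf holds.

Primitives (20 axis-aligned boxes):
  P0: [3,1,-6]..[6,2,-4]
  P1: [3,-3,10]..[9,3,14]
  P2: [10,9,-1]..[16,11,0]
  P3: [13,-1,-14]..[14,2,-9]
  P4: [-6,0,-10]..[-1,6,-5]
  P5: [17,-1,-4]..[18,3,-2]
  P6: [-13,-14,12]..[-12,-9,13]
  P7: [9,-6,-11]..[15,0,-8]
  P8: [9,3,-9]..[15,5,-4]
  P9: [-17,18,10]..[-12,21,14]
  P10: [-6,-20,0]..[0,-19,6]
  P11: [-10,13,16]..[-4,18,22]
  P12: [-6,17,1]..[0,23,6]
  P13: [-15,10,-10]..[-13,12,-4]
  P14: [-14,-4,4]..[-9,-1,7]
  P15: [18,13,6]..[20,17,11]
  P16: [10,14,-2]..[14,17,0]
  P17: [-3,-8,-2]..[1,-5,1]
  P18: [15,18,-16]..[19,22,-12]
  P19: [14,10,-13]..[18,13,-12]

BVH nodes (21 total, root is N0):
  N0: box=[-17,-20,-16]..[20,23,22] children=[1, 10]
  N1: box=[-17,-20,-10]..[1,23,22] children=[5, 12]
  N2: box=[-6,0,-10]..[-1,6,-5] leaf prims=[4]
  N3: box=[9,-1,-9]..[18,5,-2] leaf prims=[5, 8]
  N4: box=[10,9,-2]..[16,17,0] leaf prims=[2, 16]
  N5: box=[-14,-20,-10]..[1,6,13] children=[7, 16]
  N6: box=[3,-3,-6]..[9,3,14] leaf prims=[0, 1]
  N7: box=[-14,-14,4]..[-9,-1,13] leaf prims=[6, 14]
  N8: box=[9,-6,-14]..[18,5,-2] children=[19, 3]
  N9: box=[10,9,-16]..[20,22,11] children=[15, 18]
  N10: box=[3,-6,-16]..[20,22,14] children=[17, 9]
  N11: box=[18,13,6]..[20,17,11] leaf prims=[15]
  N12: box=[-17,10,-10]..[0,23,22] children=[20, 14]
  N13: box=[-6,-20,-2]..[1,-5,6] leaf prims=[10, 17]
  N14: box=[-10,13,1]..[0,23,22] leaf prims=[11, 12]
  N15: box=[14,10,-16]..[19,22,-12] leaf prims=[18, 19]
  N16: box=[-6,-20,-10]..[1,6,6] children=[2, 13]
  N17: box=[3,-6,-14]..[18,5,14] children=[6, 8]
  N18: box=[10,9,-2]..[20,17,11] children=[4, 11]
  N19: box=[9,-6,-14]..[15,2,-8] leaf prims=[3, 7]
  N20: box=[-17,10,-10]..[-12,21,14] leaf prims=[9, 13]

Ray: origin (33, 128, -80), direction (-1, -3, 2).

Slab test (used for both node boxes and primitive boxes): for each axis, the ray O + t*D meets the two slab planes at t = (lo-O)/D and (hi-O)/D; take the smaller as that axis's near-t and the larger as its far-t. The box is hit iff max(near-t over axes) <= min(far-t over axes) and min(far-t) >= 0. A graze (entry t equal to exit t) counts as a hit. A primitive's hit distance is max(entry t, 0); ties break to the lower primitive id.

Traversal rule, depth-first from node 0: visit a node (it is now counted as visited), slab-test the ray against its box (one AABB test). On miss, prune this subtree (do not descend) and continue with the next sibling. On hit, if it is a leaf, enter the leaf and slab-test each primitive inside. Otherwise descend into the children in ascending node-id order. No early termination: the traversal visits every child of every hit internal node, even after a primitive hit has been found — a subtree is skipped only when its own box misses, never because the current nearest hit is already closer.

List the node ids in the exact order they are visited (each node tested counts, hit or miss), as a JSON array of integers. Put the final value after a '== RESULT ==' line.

Walk:
N0 x:[13,50] y:[35,148/3] z:[32,51] -> hit [35,148/3], descend [1, 10]
  N1 x:[32,50] y:[35,148/3] z:[35,51] -> hit [35,148/3], descend [5, 12]
    N5 x:[32,47] y:[122/3,148/3] z:[35,93/2] -> hit [122/3,93/2], descend [7, 16]
      N7 x:[42,47] y:[43,142/3] z:[42,93/2] -> hit [43,93/2] leaf, test {P6@t=46, P14@t=43}
      N16 x:[32,39] y:[122/3,148/3] z:[35,43] -> miss, prune
    N12 x:[33,50] y:[35,118/3] z:[35,51] -> hit [35,118/3], descend [14, 20]
      N14 x:[33,43] y:[35,115/3] z:[81/2,51] -> miss, prune
      N20 x:[45,50] y:[107/3,118/3] z:[35,47] -> miss, prune
  N10 x:[13,30] y:[106/3,134/3] z:[32,47] -> miss, prune

order=[0, 1, 5, 7, 16, 12, 14, 20, 10]  |boxes|=9  |leaves|=1  hit=P14

== RESULT ==
[0, 1, 5, 7, 16, 12, 14, 20, 10]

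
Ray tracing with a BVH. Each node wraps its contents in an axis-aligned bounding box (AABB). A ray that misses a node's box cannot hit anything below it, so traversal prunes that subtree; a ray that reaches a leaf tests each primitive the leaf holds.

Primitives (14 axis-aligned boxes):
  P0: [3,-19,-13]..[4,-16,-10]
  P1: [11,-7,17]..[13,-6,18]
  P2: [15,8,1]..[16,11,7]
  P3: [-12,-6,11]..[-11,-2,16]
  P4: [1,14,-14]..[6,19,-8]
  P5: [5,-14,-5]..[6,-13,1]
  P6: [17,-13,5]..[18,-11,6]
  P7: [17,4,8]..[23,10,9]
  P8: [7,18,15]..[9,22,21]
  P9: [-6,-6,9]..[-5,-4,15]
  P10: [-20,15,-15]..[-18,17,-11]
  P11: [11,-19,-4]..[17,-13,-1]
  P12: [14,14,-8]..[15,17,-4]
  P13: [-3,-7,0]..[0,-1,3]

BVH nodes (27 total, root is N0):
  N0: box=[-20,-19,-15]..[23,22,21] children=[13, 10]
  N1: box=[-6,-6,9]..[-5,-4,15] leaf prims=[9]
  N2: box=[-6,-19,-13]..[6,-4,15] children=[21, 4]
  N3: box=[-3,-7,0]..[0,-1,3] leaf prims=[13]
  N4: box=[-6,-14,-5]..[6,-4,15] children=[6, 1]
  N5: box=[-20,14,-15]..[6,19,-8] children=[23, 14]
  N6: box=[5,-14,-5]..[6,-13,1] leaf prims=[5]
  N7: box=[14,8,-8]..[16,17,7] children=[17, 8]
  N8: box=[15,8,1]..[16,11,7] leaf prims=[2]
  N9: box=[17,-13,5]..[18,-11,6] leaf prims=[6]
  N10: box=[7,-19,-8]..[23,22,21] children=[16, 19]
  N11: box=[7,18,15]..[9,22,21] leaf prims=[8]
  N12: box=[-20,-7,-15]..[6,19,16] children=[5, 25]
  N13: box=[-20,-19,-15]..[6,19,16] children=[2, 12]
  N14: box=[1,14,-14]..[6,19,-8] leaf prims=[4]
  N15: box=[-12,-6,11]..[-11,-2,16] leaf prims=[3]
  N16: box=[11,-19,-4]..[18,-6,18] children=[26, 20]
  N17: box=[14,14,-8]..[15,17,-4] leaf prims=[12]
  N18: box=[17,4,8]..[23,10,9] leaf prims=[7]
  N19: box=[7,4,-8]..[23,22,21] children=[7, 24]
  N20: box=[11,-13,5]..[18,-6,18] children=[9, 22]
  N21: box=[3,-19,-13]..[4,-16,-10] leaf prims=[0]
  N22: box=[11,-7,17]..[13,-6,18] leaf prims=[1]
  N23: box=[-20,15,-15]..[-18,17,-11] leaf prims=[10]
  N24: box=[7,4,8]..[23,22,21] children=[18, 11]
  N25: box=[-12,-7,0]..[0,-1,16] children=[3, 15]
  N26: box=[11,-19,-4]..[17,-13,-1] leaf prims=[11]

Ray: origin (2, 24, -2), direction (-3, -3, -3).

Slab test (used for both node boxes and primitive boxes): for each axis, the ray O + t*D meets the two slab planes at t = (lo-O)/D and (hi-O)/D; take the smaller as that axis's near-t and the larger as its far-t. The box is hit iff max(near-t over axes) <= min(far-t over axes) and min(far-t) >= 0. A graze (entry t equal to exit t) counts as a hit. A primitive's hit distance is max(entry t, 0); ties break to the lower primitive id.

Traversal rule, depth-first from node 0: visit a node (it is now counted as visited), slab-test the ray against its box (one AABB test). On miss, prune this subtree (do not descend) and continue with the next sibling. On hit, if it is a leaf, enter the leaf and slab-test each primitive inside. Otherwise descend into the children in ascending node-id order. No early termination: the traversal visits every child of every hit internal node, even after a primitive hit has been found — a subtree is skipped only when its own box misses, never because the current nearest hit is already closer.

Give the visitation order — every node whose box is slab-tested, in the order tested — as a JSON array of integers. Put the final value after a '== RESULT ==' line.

Walk:
N0 x:[-7,22/3] y:[2/3,43/3] z:[-23/3,13/3] -> hit [2/3,13/3], descend [10, 13]
  N10 x:[-7,-5/3] y:[2/3,43/3] z:[-23/3,2] -> miss, prune
  N13 x:[-4/3,22/3] y:[5/3,43/3] z:[-6,13/3] -> hit [5/3,13/3], descend [2, 12]
    N2 x:[-4/3,8/3] y:[28/3,43/3] z:[-17/3,11/3] -> miss, prune
    N12 x:[-4/3,22/3] y:[5/3,31/3] z:[-6,13/3] -> hit [5/3,13/3], descend [5, 25]
      N5 x:[-4/3,22/3] y:[5/3,10/3] z:[2,13/3] -> hit [2,10/3], descend [14, 23]
        N14 x:[-4/3,1/3] y:[5/3,10/3] z:[2,4] -> miss, prune
        N23 x:[20/3,22/3] y:[7/3,3] z:[3,13/3] -> miss, prune
      N25 x:[2/3,14/3] y:[25/3,31/3] z:[-6,-2/3] -> miss, prune

order=[0, 10, 13, 2, 12, 5, 14, 23, 25]  |boxes|=9  |leaves|=0  hit=miss

== RESULT ==
[0, 10, 13, 2, 12, 5, 14, 23, 25]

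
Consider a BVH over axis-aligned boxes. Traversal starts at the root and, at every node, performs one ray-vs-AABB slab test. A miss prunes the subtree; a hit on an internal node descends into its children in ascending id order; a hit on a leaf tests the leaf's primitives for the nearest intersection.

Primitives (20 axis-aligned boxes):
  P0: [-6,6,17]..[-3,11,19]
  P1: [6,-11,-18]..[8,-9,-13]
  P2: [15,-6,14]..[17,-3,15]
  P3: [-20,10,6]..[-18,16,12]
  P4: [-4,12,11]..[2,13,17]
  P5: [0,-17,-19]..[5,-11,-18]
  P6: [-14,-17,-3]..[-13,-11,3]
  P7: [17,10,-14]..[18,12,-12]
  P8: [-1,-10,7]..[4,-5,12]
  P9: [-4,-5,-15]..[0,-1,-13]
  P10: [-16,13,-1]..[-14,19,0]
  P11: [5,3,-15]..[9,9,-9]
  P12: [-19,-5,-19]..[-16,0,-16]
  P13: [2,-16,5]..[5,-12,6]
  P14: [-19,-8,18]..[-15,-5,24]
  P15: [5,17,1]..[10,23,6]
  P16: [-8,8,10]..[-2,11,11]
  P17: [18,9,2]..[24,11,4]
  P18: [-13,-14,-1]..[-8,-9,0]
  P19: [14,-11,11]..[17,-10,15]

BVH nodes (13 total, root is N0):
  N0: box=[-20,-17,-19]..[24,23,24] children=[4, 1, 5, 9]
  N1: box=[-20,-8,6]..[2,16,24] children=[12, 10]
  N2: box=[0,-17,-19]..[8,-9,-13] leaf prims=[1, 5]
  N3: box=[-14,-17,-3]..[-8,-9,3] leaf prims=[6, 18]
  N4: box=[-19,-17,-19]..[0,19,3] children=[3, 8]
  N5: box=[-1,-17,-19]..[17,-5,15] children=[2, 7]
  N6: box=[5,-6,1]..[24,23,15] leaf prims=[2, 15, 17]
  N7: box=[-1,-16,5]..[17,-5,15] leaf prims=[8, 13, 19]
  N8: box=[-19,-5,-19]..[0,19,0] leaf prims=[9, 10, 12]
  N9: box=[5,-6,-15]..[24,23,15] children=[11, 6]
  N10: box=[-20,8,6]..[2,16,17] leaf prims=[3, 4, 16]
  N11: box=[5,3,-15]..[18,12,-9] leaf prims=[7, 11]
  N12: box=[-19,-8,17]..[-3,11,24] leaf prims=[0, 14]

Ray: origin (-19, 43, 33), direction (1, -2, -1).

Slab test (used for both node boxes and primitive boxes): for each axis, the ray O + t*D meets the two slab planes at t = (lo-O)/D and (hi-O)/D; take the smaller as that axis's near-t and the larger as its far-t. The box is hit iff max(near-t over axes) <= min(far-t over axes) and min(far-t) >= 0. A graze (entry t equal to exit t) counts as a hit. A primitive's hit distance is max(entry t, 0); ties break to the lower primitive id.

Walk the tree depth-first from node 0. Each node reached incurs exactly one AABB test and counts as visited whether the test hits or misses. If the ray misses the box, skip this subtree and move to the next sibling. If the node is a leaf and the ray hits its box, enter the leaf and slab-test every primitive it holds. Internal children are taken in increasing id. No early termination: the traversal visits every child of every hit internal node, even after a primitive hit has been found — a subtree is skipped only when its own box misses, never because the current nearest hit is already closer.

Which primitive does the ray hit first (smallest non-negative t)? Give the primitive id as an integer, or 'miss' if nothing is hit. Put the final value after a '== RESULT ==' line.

Trace the traversal:
N0 x:[-1,43] y:[10,30] z:[9,52] -> hit [10,30], descend [1, 4, 5, 9]
  N1 x:[-1,21] y:[27/2,51/2] z:[9,27] -> hit [27/2,21], descend [10, 12]
    N10 x:[-1,21] y:[27/2,35/2] z:[16,27] -> hit [16,35/2] leaf, test {P3(miss), P4(miss), P16(miss)}
    N12 x:[0,16] y:[16,51/2] z:[9,16] -> hit [16,16] leaf, test {P0@t=16, P14(miss)}
  N4 x:[0,19] y:[12,30] z:[30,52] -> miss, prune
  N5 x:[18,36] y:[24,30] z:[18,52] -> hit [24,30], descend [2, 7]
    N2 x:[19,27] y:[26,30] z:[46,52] -> miss, prune
    N7 x:[18,36] y:[24,59/2] z:[18,28] -> hit [24,28] leaf, test {P8(miss), P13(miss), P19(miss)}
  N9 x:[24,43] y:[10,49/2] z:[18,48] -> hit [24,49/2], descend [6, 11]
    N6 x:[24,43] y:[10,49/2] z:[18,32] -> hit [24,49/2] leaf, test {P2(miss), P15(miss), P17(miss)}
    N11 x:[24,37] y:[31/2,20] z:[42,48] -> miss, prune

11 AABB tests over nodes [0, 1, 10, 12, 4, 5, 2, 7, 9, 6, 11]; 4 leaves entered; closest P0.

== RESULT ==
0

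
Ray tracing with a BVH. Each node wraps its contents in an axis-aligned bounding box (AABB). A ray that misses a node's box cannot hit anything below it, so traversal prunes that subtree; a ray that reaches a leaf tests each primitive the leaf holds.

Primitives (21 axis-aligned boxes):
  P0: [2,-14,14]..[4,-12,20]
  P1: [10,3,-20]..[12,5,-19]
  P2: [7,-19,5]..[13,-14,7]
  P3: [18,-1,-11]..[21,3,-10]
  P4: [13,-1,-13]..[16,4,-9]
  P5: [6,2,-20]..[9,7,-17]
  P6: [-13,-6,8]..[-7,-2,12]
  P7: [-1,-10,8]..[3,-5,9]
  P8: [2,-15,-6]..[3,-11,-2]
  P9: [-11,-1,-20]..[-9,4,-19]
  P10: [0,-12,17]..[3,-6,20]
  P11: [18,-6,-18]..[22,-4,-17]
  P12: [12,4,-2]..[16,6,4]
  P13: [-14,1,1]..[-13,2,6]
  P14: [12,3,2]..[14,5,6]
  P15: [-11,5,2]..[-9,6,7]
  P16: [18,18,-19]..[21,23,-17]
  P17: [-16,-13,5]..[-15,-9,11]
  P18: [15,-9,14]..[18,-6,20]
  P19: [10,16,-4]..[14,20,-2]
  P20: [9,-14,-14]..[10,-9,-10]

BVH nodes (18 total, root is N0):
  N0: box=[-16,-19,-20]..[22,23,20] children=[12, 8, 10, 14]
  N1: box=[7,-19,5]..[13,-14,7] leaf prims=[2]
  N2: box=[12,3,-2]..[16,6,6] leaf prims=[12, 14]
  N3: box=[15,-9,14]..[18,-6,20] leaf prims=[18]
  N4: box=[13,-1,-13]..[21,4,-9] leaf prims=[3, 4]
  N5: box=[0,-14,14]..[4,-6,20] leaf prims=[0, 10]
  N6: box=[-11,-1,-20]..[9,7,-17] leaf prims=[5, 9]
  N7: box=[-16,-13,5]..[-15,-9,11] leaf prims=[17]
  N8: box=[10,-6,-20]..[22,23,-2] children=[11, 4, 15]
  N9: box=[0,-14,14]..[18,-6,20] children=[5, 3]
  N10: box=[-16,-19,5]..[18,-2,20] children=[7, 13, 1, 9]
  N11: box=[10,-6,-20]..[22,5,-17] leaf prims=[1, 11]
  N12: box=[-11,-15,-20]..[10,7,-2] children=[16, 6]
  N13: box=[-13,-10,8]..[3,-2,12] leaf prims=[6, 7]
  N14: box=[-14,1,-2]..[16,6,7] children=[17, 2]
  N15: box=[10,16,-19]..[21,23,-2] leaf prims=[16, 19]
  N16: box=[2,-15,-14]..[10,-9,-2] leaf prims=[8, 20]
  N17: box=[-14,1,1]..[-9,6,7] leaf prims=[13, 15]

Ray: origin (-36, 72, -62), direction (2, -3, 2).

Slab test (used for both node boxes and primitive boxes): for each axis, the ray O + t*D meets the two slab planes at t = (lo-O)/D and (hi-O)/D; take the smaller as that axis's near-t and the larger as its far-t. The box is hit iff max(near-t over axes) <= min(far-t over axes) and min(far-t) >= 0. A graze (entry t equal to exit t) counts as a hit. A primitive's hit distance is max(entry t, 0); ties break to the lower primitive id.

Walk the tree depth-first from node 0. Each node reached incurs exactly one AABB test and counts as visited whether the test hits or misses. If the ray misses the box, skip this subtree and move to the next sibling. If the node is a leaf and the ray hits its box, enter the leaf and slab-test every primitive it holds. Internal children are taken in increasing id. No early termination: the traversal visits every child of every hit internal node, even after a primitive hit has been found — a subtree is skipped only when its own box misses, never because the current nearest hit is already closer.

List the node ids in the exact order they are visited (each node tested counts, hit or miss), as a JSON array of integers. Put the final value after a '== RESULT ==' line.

Walk:
N0 x:[10,29] y:[49/3,91/3] z:[21,41] -> hit [21,29], descend [8, 10, 12, 14]
  N8 x:[23,29] y:[49/3,26] z:[21,30] -> hit [23,26], descend [4, 11, 15]
    N4 x:[49/2,57/2] y:[68/3,73/3] z:[49/2,53/2] -> miss, prune
    N11 x:[23,29] y:[67/3,26] z:[21,45/2] -> miss, prune
    N15 x:[23,57/2] y:[49/3,56/3] z:[43/2,30] -> miss, prune
  N10 x:[10,27] y:[74/3,91/3] z:[67/2,41] -> miss, prune
  N12 x:[25/2,23] y:[65/3,29] z:[21,30] -> hit [65/3,23], descend [6, 16]
    N6 x:[25/2,45/2] y:[65/3,73/3] z:[21,45/2] -> hit [65/3,45/2] leaf, test {P5@t=65/3, P9(miss)}
    N16 x:[19,23] y:[27,29] z:[24,30] -> miss, prune
  N14 x:[11,26] y:[22,71/3] z:[30,69/2] -> miss, prune

order=[0, 8, 4, 11, 15, 10, 12, 6, 16, 14]  |boxes|=10  |leaves|=1  hit=P5

== RESULT ==
[0, 8, 4, 11, 15, 10, 12, 6, 16, 14]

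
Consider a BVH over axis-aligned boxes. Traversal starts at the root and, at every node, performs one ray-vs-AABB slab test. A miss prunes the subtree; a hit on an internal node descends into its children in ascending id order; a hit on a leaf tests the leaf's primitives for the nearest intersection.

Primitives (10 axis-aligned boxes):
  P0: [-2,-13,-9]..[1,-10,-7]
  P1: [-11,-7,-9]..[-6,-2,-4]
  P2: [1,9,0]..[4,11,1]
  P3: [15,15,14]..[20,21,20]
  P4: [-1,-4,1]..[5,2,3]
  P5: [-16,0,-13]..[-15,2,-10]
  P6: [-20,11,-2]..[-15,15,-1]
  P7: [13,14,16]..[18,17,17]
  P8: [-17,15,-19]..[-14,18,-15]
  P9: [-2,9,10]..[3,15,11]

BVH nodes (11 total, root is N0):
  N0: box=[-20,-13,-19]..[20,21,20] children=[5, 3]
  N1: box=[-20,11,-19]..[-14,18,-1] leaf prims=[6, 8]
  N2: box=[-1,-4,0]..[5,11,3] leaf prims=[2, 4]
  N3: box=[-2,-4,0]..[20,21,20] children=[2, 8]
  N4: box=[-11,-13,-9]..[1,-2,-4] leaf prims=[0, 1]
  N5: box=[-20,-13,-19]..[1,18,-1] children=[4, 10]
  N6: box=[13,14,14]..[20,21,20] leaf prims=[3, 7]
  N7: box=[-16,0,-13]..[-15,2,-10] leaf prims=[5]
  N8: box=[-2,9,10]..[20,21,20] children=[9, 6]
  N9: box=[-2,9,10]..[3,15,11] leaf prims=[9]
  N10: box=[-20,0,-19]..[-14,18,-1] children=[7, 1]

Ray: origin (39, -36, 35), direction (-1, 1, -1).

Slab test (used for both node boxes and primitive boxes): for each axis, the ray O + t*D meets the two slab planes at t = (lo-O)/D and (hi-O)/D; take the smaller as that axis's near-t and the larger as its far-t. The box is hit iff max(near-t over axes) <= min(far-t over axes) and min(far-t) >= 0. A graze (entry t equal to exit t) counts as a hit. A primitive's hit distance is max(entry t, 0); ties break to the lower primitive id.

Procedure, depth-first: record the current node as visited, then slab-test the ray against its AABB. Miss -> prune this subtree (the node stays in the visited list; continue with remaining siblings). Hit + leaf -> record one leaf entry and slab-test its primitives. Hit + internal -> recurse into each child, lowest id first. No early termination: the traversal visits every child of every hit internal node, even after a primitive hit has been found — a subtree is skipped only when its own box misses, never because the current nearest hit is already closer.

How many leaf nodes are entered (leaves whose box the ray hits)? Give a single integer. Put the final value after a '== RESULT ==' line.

Traverse from the root:
N0 x:[19,59] y:[23,57] z:[15,54] -> hit [23,54], descend [3, 5]
  N3 x:[19,41] y:[32,57] z:[15,35] -> hit [32,35], descend [2, 8]
    N2 x:[34,40] y:[32,47] z:[32,35] -> hit [34,35] leaf, test {P2(miss), P4@t=34}
    N8 x:[19,41] y:[45,57] z:[15,25] -> miss, prune
  N5 x:[38,59] y:[23,54] z:[36,54] -> hit [38,54], descend [4, 10]
    N4 x:[38,50] y:[23,34] z:[39,44] -> miss, prune
    N10 x:[53,59] y:[36,54] z:[36,54] -> hit [53,54], descend [1, 7]
      N1 x:[53,59] y:[47,54] z:[36,54] -> hit [53,54] leaf, test {P6(miss), P8@t=53}
      N7 x:[54,55] y:[36,38] z:[45,48] -> miss, prune

Visited [0, 3, 2, 8, 5, 4, 10, 1, 7]. Tests: 9 box, 2 leaf. Nearest: P4.

== RESULT ==
2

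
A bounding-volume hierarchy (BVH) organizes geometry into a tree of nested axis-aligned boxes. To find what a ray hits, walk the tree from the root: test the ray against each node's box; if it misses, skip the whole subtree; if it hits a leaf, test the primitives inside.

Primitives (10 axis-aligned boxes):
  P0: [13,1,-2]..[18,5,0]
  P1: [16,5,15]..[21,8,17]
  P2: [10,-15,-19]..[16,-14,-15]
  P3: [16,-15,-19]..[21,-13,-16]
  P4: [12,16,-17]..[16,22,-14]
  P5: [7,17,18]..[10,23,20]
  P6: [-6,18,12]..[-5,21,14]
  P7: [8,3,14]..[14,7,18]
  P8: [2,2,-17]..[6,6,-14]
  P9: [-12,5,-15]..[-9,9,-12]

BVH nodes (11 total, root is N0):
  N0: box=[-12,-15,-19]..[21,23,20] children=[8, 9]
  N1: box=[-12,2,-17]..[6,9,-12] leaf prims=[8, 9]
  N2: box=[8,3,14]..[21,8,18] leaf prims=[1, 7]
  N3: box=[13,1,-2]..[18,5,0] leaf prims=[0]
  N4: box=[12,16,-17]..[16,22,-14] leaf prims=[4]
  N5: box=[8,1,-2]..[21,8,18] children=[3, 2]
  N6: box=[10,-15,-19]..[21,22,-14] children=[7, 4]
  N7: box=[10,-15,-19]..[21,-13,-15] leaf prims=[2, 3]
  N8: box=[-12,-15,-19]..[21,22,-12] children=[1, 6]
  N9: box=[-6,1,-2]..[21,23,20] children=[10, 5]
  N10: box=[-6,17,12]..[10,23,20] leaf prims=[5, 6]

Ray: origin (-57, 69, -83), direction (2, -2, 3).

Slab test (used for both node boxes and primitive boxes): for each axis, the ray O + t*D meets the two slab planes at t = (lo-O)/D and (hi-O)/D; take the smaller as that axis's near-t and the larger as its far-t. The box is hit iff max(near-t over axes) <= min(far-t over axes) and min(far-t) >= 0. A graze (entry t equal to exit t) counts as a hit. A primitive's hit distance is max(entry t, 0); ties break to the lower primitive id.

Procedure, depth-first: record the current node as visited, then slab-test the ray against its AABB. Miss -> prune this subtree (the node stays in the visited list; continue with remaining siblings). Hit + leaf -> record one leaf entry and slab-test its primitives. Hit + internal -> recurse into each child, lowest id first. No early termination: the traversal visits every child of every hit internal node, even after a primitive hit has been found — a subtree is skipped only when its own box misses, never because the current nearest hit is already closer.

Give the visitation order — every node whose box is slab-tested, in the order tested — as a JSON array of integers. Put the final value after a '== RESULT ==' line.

Trace the traversal:
N0 x:[45/2,39] y:[23,42] z:[64/3,103/3] -> hit [23,103/3], descend [8, 9]
  N8 x:[45/2,39] y:[47/2,42] z:[64/3,71/3] -> hit [47/2,71/3], descend [1, 6]
    N1 x:[45/2,63/2] y:[30,67/2] z:[22,71/3] -> miss, prune
    N6 x:[67/2,39] y:[47/2,42] z:[64/3,23] -> miss, prune
  N9 x:[51/2,39] y:[23,34] z:[27,103/3] -> hit [27,34], descend [5, 10]
    N5 x:[65/2,39] y:[61/2,34] z:[27,101/3] -> hit [65/2,101/3], descend [2, 3]
      N2 x:[65/2,39] y:[61/2,33] z:[97/3,101/3] -> hit [65/2,33] leaf, test {P1(miss), P7@t=65/2}
      N3 x:[35,75/2] y:[32,34] z:[27,83/3] -> miss, prune
    N10 x:[51/2,67/2] y:[23,26] z:[95/3,103/3] -> miss, prune

Visited [0, 8, 1, 6, 9, 5, 2, 3, 10]. Tests: 9 box, 1 leaf. Nearest: P7.

== RESULT ==
[0, 8, 1, 6, 9, 5, 2, 3, 10]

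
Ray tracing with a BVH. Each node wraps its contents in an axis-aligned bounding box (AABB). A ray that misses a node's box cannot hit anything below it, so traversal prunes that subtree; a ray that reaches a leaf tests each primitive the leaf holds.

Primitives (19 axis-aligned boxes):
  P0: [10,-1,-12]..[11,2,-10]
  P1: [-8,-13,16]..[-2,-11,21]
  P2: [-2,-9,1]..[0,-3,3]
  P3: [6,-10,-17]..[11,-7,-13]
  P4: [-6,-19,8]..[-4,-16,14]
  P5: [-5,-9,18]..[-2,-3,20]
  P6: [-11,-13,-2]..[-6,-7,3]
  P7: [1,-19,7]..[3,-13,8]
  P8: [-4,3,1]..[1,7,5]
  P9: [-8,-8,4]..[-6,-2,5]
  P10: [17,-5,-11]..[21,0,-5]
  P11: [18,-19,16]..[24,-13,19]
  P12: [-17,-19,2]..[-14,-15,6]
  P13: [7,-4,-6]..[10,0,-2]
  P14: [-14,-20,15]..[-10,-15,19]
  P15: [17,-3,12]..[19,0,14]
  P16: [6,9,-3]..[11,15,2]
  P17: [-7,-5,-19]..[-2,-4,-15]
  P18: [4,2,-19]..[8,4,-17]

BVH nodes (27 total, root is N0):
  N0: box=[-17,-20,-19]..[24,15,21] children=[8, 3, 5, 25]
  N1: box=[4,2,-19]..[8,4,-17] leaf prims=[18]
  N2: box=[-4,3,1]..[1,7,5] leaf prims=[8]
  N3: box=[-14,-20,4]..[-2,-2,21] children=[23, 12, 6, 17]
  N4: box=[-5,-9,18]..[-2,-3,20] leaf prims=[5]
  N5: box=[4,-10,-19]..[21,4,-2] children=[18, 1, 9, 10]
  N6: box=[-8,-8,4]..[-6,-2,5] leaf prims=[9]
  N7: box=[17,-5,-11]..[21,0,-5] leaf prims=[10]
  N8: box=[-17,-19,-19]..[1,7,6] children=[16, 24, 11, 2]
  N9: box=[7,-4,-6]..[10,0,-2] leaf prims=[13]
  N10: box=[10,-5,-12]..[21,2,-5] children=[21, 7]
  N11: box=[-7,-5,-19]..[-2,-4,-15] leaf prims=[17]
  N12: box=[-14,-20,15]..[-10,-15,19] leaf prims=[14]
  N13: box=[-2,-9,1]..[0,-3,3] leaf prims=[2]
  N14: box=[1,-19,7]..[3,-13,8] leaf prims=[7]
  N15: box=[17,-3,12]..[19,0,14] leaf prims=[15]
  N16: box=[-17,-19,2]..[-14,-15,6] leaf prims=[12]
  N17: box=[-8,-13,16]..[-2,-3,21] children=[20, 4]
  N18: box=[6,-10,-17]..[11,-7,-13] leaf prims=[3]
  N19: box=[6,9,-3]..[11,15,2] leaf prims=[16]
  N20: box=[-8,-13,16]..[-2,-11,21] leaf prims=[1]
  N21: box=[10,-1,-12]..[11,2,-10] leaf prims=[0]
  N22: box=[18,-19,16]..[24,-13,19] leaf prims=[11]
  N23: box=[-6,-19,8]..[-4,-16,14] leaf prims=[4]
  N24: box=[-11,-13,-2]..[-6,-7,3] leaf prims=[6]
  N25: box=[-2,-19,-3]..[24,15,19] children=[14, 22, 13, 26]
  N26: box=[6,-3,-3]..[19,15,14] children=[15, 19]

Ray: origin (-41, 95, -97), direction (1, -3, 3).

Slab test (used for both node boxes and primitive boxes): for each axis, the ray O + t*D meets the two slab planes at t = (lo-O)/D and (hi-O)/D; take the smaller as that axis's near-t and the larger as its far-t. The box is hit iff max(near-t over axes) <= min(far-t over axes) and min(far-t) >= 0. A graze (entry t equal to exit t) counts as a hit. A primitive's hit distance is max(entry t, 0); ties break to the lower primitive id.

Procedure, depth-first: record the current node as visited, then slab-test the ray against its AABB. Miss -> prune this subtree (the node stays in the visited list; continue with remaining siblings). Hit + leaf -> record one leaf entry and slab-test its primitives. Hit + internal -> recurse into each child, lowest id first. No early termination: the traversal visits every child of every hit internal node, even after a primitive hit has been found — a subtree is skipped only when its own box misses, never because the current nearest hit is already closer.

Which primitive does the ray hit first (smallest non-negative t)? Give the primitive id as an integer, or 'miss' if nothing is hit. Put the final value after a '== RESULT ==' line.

Traverse from the root:
N0 x:[24,65] y:[80/3,115/3] z:[26,118/3] -> hit [80/3,115/3], descend [3, 5, 8, 25]
  N3 x:[27,39] y:[97/3,115/3] z:[101/3,118/3] -> hit [101/3,115/3], descend [6, 12, 17, 23]
    N6 x:[33,35] y:[97/3,103/3] z:[101/3,34] -> hit [101/3,34] leaf, test {P9@t=101/3}
    N12 x:[27,31] y:[110/3,115/3] z:[112/3,116/3] -> miss, prune
    N17 x:[33,39] y:[98/3,36] z:[113/3,118/3] -> miss, prune
    N23 x:[35,37] y:[37,38] z:[35,37] -> hit [37,37] leaf, test {P4@t=37}
  N5 x:[45,62] y:[91/3,35] z:[26,95/3] -> miss, prune
  N8 x:[24,42] y:[88/3,38] z:[26,103/3] -> hit [88/3,103/3], descend [2, 11, 16, 24]
    N2 x:[37,42] y:[88/3,92/3] z:[98/3,34] -> miss, prune
    N11 x:[34,39] y:[33,100/3] z:[26,82/3] -> miss, prune
    N16 x:[24,27] y:[110/3,38] z:[33,103/3] -> miss, prune
    N24 x:[30,35] y:[34,36] z:[95/3,100/3] -> miss, prune
  N25 x:[39,65] y:[80/3,38] z:[94/3,116/3] -> miss, prune

13 AABB tests over nodes [0, 3, 6, 12, 17, 23, 5, 8, 2, 11, 16, 24, 25]; 2 leaves entered; closest P9.

== RESULT ==
9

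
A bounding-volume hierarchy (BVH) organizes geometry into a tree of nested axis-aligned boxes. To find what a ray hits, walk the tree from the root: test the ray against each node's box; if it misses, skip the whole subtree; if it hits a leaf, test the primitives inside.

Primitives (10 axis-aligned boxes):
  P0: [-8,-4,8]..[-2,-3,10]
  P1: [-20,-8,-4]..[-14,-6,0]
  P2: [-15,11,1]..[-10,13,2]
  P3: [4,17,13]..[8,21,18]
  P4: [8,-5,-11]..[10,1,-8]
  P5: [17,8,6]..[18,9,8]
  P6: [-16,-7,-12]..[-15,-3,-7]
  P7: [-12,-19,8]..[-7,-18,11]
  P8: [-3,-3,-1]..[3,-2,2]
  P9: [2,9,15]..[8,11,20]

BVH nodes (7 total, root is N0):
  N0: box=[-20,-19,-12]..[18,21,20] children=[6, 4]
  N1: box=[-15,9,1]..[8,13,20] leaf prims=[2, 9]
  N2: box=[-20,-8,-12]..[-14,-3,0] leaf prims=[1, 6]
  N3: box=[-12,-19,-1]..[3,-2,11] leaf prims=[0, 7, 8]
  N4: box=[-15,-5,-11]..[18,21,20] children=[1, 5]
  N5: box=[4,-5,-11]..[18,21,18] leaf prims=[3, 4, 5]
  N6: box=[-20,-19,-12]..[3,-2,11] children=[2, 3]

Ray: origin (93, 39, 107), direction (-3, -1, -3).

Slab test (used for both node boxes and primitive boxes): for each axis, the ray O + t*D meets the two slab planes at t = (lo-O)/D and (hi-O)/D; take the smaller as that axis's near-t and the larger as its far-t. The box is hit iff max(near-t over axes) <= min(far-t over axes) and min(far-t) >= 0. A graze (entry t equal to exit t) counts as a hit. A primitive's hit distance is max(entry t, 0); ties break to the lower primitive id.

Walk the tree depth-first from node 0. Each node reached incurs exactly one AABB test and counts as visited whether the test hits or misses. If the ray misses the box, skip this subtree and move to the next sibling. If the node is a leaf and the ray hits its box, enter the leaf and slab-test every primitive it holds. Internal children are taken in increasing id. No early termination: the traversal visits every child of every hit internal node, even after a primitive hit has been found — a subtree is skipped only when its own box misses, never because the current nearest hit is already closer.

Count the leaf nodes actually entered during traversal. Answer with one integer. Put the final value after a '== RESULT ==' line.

Walk:
N0 x:[25,113/3] y:[18,58] z:[29,119/3] -> hit [29,113/3], descend [4, 6]
  N4 x:[25,36] y:[18,44] z:[29,118/3] -> hit [29,36], descend [1, 5]
    N1 x:[85/3,36] y:[26,30] z:[29,106/3] -> hit [29,30] leaf, test {P2(miss), P9@t=29}
    N5 x:[25,89/3] y:[18,44] z:[89/3,118/3] -> hit [89/3,89/3] leaf, test {P3(miss), P4(miss), P5(miss)}
  N6 x:[30,113/3] y:[41,58] z:[32,119/3] -> miss, prune

order=[0, 4, 1, 5, 6]  |boxes|=5  |leaves|=2  hit=P9

== RESULT ==
2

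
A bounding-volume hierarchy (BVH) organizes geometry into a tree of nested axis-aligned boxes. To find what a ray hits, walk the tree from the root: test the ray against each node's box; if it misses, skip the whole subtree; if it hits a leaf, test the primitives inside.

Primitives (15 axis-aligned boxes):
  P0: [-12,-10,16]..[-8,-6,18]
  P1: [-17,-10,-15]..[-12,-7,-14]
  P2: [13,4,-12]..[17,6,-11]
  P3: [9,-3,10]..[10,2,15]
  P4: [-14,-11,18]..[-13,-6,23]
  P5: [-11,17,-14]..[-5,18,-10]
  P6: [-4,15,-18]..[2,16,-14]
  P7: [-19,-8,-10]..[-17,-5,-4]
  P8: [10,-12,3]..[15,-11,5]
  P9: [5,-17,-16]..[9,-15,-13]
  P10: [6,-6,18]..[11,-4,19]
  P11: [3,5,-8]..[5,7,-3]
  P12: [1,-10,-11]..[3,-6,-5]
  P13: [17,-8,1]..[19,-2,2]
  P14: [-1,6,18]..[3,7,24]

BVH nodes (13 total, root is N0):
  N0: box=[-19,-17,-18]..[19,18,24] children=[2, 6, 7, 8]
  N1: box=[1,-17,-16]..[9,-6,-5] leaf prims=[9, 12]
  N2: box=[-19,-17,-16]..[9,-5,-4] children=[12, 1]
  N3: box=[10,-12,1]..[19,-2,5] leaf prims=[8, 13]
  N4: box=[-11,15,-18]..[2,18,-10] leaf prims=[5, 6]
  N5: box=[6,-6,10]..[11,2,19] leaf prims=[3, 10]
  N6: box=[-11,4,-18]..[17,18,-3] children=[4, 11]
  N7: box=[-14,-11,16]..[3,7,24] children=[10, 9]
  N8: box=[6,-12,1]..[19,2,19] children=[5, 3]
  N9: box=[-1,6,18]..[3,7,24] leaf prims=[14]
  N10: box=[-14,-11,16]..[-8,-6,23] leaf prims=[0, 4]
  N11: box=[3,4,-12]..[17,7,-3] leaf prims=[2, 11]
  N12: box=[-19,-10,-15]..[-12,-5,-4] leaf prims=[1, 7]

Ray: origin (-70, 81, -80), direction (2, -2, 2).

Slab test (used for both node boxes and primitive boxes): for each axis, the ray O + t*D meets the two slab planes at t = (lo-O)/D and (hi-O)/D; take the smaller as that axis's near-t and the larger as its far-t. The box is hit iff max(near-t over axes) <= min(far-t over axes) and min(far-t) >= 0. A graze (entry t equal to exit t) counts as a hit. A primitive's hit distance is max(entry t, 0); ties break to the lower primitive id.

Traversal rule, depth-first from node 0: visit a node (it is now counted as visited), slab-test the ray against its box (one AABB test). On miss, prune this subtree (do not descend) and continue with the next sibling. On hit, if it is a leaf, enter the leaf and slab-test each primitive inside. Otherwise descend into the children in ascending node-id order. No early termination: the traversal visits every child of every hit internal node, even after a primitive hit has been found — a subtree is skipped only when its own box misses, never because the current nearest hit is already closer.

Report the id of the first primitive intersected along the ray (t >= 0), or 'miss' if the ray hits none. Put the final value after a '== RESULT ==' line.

Traverse from the root:
N0 x:[51/2,89/2] y:[63/2,49] z:[31,52] -> hit [63/2,89/2], descend [2, 6, 7, 8]
  N2 x:[51/2,79/2] y:[43,49] z:[32,38] -> miss, prune
  N6 x:[59/2,87/2] y:[63/2,77/2] z:[31,77/2] -> hit [63/2,77/2], descend [4, 11]
    N4 x:[59/2,36] y:[63/2,33] z:[31,35] -> hit [63/2,33] leaf, test {P5(miss), P6@t=33}
    N11 x:[73/2,87/2] y:[37,77/2] z:[34,77/2] -> hit [37,77/2] leaf, test {P2(miss), P11@t=37}
  N7 x:[28,73/2] y:[37,46] z:[48,52] -> miss, prune
  N8 x:[38,89/2] y:[79/2,93/2] z:[81/2,99/2] -> hit [81/2,89/2], descend [3, 5]
    N3 x:[40,89/2] y:[83/2,93/2] z:[81/2,85/2] -> hit [83/2,85/2] leaf, test {P8(miss), P13(miss)}
    N5 x:[38,81/2] y:[79/2,87/2] z:[45,99/2] -> miss, prune

Summary -> nodes [0, 2, 6, 4, 11, 7, 8, 3, 5]; box-tests=9; leaf-entries=3; first=P6

== RESULT ==
6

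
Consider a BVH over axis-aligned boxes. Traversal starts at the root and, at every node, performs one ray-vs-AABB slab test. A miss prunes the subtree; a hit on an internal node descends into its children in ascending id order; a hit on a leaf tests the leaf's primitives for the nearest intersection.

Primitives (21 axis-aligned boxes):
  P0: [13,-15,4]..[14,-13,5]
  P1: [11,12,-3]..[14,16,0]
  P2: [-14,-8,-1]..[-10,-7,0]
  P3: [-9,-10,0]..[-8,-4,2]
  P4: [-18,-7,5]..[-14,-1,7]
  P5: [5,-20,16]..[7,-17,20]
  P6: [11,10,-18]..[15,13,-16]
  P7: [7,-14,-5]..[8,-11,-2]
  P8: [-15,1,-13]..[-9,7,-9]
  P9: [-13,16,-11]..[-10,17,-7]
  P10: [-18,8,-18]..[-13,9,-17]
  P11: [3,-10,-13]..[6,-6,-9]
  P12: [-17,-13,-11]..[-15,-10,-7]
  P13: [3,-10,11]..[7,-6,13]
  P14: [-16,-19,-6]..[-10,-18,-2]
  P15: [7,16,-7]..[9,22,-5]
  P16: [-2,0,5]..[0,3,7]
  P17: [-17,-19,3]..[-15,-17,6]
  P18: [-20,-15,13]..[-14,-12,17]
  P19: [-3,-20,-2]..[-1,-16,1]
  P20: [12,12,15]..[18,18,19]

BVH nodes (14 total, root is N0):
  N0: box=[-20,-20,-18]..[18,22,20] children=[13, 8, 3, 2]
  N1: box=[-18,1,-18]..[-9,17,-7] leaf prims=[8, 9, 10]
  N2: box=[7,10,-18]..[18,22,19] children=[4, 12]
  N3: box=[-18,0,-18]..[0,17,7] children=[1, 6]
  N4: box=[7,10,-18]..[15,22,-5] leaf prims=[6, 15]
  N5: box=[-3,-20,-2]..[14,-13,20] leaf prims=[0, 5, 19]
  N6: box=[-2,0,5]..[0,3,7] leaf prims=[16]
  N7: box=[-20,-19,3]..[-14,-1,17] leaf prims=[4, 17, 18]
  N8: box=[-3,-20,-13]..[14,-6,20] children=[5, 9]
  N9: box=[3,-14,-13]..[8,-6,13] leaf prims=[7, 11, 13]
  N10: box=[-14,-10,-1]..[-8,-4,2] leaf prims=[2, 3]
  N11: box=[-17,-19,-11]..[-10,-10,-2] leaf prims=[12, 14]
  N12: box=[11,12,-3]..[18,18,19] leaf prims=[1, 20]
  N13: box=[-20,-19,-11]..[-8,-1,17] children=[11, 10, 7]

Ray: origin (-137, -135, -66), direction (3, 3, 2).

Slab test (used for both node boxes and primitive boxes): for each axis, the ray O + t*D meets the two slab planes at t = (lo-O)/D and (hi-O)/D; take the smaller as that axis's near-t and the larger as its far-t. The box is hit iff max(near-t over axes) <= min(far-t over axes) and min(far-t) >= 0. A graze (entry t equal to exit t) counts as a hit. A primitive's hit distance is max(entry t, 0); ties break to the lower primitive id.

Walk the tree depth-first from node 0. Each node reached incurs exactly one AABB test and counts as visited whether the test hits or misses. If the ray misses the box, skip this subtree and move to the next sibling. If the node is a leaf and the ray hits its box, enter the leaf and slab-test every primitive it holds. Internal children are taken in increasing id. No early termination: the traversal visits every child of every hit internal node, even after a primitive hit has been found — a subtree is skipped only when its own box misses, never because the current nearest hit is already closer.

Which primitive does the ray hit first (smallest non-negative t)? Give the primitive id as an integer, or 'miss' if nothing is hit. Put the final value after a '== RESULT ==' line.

Traverse from the root:
N0 x:[39,155/3] y:[115/3,157/3] z:[24,43] -> hit [39,43], descend [2, 3, 8, 13]
  N2 x:[48,155/3] y:[145/3,157/3] z:[24,85/2] -> miss, prune
  N3 x:[119/3,137/3] y:[45,152/3] z:[24,73/2] -> miss, prune
  N8 x:[134/3,151/3] y:[115/3,43] z:[53/2,43] -> miss, prune
  N13 x:[39,43] y:[116/3,134/3] z:[55/2,83/2] -> hit [39,83/2], descend [7, 10, 11]
    N7 x:[39,41] y:[116/3,134/3] z:[69/2,83/2] -> hit [39,41] leaf, test {P4(miss), P17(miss), P18@t=40}
    N10 x:[41,43] y:[125/3,131/3] z:[65/2,34] -> miss, prune
    N11 x:[40,127/3] y:[116/3,125/3] z:[55/2,32] -> miss, prune

Summary -> nodes [0, 2, 3, 8, 13, 7, 10, 11]; box-tests=8; leaf-entries=1; first=P18

== RESULT ==
18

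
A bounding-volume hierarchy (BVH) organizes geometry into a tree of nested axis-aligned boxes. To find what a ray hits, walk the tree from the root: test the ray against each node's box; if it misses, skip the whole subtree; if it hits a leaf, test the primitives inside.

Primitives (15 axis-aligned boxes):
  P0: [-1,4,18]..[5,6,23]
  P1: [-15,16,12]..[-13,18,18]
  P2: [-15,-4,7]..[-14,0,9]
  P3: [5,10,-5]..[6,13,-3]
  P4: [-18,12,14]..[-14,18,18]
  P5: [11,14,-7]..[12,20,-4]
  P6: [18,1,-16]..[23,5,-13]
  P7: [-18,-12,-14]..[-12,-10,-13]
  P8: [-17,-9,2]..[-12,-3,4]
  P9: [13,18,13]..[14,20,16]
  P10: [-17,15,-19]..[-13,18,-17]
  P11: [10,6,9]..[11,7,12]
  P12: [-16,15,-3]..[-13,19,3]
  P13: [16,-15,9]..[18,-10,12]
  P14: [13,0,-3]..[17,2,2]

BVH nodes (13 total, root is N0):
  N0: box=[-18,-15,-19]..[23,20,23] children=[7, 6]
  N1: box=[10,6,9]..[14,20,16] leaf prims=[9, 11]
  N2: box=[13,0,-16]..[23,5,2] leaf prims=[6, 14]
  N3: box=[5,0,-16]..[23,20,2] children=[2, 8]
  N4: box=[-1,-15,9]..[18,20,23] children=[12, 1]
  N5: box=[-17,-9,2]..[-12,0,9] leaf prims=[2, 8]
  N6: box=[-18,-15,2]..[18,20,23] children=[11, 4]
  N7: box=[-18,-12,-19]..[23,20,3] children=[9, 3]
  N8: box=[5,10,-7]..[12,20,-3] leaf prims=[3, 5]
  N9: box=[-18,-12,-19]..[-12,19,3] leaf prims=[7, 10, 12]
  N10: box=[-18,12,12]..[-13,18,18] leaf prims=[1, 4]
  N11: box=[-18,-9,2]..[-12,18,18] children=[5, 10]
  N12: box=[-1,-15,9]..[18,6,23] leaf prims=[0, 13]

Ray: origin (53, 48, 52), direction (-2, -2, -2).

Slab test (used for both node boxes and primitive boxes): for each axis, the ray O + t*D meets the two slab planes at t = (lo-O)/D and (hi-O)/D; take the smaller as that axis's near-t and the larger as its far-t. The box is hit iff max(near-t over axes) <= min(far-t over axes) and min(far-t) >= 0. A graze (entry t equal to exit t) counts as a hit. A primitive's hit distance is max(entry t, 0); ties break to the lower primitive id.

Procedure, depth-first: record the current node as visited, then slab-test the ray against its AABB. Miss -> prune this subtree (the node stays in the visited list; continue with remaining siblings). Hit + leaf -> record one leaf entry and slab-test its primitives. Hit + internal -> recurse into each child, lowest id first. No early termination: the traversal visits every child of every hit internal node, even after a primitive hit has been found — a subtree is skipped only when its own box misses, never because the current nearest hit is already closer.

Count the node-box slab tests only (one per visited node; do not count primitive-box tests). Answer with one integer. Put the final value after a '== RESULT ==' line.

Trace the traversal:
N0 x:[15,71/2] y:[14,63/2] z:[29/2,71/2] -> hit [15,63/2], descend [6, 7]
  N6 x:[35/2,71/2] y:[14,63/2] z:[29/2,25] -> hit [35/2,25], descend [4, 11]
    N4 x:[35/2,27] y:[14,63/2] z:[29/2,43/2] -> hit [35/2,43/2], descend [1, 12]
      N1 x:[39/2,43/2] y:[14,21] z:[18,43/2] -> hit [39/2,21] leaf, test {P9(miss), P11@t=21}
      N12 x:[35/2,27] y:[21,63/2] z:[29/2,43/2] -> hit [21,43/2] leaf, test {P0(miss), P13(miss)}
    N11 x:[65/2,71/2] y:[15,57/2] z:[17,25] -> miss, prune
  N7 x:[15,71/2] y:[14,30] z:[49/2,71/2] -> hit [49/2,30], descend [3, 9]
    N3 x:[15,24] y:[14,24] z:[25,34] -> miss, prune
    N9 x:[65/2,71/2] y:[29/2,30] z:[49/2,71/2] -> miss, prune

9 AABB tests over nodes [0, 6, 4, 1, 12, 11, 7, 3, 9]; 2 leaves entered; closest P11.

== RESULT ==
9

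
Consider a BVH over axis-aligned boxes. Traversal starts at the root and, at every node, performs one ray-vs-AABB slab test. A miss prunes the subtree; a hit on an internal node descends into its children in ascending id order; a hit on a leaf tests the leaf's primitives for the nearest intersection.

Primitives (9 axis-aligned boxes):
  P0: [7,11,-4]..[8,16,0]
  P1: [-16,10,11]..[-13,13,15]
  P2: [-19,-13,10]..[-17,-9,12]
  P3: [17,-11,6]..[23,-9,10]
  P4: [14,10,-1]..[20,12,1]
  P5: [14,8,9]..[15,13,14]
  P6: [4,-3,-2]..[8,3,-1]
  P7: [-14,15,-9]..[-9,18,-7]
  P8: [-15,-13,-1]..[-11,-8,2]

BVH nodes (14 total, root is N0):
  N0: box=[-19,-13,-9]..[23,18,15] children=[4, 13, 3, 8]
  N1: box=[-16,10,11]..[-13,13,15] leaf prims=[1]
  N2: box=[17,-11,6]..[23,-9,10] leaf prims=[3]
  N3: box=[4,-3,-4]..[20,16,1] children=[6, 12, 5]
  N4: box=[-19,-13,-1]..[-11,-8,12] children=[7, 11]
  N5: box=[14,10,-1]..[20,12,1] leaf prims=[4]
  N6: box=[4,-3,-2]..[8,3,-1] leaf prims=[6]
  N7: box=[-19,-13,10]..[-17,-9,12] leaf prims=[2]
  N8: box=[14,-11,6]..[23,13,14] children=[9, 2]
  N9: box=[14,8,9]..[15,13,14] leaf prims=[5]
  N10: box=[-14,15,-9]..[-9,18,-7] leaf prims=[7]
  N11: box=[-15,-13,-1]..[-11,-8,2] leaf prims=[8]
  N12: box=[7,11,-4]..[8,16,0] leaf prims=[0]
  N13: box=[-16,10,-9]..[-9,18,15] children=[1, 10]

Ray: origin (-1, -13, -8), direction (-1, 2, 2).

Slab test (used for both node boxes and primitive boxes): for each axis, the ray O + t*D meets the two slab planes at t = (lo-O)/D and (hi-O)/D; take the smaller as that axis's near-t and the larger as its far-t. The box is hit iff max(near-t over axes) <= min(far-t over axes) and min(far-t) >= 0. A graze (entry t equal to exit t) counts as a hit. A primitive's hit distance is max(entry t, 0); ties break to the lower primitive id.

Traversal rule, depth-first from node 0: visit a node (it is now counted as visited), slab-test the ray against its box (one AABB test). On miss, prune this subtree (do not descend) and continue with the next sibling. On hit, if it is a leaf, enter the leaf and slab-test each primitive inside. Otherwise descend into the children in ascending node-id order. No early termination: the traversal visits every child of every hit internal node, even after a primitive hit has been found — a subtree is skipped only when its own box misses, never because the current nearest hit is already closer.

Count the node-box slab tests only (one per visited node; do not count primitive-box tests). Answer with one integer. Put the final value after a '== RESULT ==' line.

Walk:
N0 x:[-24,18] y:[0,31/2] z:[-1/2,23/2] -> hit [0,23/2], descend [3, 4, 8, 13]
  N3 x:[-21,-5] y:[5,29/2] z:[2,9/2] -> miss, prune
  N4 x:[10,18] y:[0,5/2] z:[7/2,10] -> miss, prune
  N8 x:[-24,-15] y:[1,13] z:[7,11] -> miss, prune
  N13 x:[8,15] y:[23/2,31/2] z:[-1/2,23/2] -> hit [23/2,23/2], descend [1, 10]
    N1 x:[12,15] y:[23/2,13] z:[19/2,23/2] -> miss, prune
    N10 x:[8,13] y:[14,31/2] z:[-1/2,1/2] -> miss, prune

Visited [0, 3, 4, 8, 13, 1, 10]. Tests: 7 box, 0 leaf. Nearest: miss.

== RESULT ==
7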